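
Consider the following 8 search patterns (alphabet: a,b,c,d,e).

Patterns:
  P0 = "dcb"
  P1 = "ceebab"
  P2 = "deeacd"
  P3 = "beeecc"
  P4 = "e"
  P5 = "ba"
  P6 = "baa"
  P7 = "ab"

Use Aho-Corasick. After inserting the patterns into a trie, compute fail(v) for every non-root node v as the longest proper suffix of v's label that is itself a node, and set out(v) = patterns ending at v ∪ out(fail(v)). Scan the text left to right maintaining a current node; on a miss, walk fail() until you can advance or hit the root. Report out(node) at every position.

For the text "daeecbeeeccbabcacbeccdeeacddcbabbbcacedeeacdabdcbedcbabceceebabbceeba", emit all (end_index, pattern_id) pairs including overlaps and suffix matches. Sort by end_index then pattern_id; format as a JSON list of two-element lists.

Construct AC machine:
Trie nodes:
  n0 'ε': a→24 b→15 c→4 d→1 e→21
  n1 'd': c→2 e→10
  n2 'dc': b→3
  n3 'dcb': ·  ←P0
  n4 'c': e→5
  n5 'ce': e→6
  n6 'cee': b→7
  n7 'ceeb': a→8
  n8 'ceeba': b→9
  n9 'ceebab': ·  ←P1
  n10 'de': e→11
  n11 'dee': a→12
  n12 'deea': c→13
  n13 'deeac': d→14
  n14 'deeacd': ·  ←P2
  n15 'b': a→22 e→16
  n16 'be': e→17
  n17 'bee': e→18
  n18 'beee': c→19
  n19 'beeec': c→20
  n20 'beeecc': ·  ←P3
  n21 'e': ·  ←P4
  n22 'ba': a→23  ←P5
  n23 'baa': ·  ←P6
  n24 'a': b→25
  n25 'ab': ·  ←P7

Failure links (BFS by depth):
  n1('d'): parent n0 fail=0; on 'd' 0 → fail=0;  out ∅∪∅=∅
  n4('c'): parent n0 fail=0; on 'c' 0 → fail=0;  out ∅∪∅=∅
  n15('b'): parent n0 fail=0; on 'b' 0 → fail=0;  out ∅∪∅=∅
  n21('e'): parent n0 fail=0; on 'e' 0 → fail=0;  out {4}∪∅={4}
  n24('a'): parent n0 fail=0; on 'a' 0 → fail=0;  out ∅∪∅=∅
  n2('dc'): parent n1 fail=0; on 'c' 0 → fail=4;  out ∅∪∅=∅
  n5('ce'): parent n4 fail=0; on 'e' 0 → fail=21;  out ∅∪{4}={4}
  n10('de'): parent n1 fail=0; on 'e' 0 → fail=21;  out ∅∪{4}={4}
  n16('be'): parent n15 fail=0; on 'e' 0 → fail=21;  out ∅∪{4}={4}
  n22('ba'): parent n15 fail=0; on 'a' 0 → fail=24;  out {5}∪∅={5}
  n25('ab'): parent n24 fail=0; on 'b' 0 → fail=15;  out {7}∪∅={7}
  n3('dcb'): parent n2 fail=4; on 'b' 4→0 → fail=15;  out {0}∪∅={0}
  n6('cee'): parent n5 fail=21; on 'e' 21→0 → fail=21;  out ∅∪{4}={4}
  n11('dee'): parent n10 fail=21; on 'e' 21→0 → fail=21;  out ∅∪{4}={4}
  n17('bee'): parent n16 fail=21; on 'e' 21→0 → fail=21;  out ∅∪{4}={4}
  n23('baa'): parent n22 fail=24; on 'a' 24→0 → fail=24;  out {6}∪∅={6}
  n7('ceeb'): parent n6 fail=21; on 'b' 21→0 → fail=15;  out ∅∪∅=∅
  n12('deea'): parent n11 fail=21; on 'a' 21→0 → fail=24;  out ∅∪∅=∅
  n18('beee'): parent n17 fail=21; on 'e' 21→0 → fail=21;  out ∅∪{4}={4}
  n8('ceeba'): parent n7 fail=15; on 'a' 15 → fail=22;  out ∅∪{5}={5}
  n13('deeac'): parent n12 fail=24; on 'c' 24→0 → fail=4;  out ∅∪∅=∅
  n19('beeec'): parent n18 fail=21; on 'c' 21→0 → fail=4;  out ∅∪∅=∅
  n9('ceebab'): parent n8 fail=22; on 'b' 22→24 → fail=25;  out {1}∪{7}={1,7}
  n14('deeacd'): parent n13 fail=4; on 'd' 4→0 → fail=1;  out {2}∪∅={2}
  n20('beeecc'): parent n19 fail=4; on 'c' 4→0 → fail=4;  out {3}∪∅={3}

Text stream:
i=0 'd': node 0→1
i=1 'a': node 1→24 (fail-walked)
i=2 'e': node 24→21 (fail-walked)  emit P4@[2:2]
i=3 'e': node 21→21 (fail-walked)  emit P4@[3:3]
i=4 'c': node 21→4 (fail-walked)
i=5 'b': node 4→15 (fail-walked)
i=6 'e': node 15→16  emit P4@[6:6]
i=7 'e': node 16→17  emit P4@[7:7]
i=8 'e': node 17→18  emit P4@[8:8]
i=9 'c': node 18→19
i=10 'c': node 19→20  emit P3@[5:10]
i=11 'b': node 20→15 (fail-walked)
i=12 'a': node 15→22  emit P5@[11:12]
i=13 'b': node 22→25 (fail-walked)  emit P7@[12:13]
i=14 'c': node 25→4 (fail-walked)
i=15 'a': node 4→24 (fail-walked)
i=16 'c': node 24→4 (fail-walked)
i=17 'b': node 4→15 (fail-walked)
i=18 'e': node 15→16  emit P4@[18:18]
i=19 'c': node 16→4 (fail-walked)
i=20 'c': node 4→4 (fail-walked)
i=21 'd': node 4→1 (fail-walked)
i=22 'e': node 1→10  emit P4@[22:22]
i=23 'e': node 10→11  emit P4@[23:23]
i=24 'a': node 11→12
i=25 'c': node 12→13
i=26 'd': node 13→14  emit P2@[21:26]
i=27 'd': node 14→1 (fail-walked)
i=28 'c': node 1→2
i=29 'b': node 2→3  emit P0@[27:29]
i=30 'a': node 3→22 (fail-walked)  emit P5@[29:30]
i=31 'b': node 22→25 (fail-walked)  emit P7@[30:31]
i=32 'b': node 25→15 (fail-walked)
i=33 'b': node 15→15 (fail-walked)
i=34 'c': node 15→4 (fail-walked)
i=35 'a': node 4→24 (fail-walked)
i=36 'c': node 24→4 (fail-walked)
i=37 'e': node 4→5  emit P4@[37:37]
i=38 'd': node 5→1 (fail-walked)
i=39 'e': node 1→10  emit P4@[39:39]
i=40 'e': node 10→11  emit P4@[40:40]
i=41 'a': node 11→12
i=42 'c': node 12→13
i=43 'd': node 13→14  emit P2@[38:43]
i=44 'a': node 14→24 (fail-walked)
i=45 'b': node 24→25  emit P7@[44:45]
i=46 'd': node 25→1 (fail-walked)
i=47 'c': node 1→2
i=48 'b': node 2→3  emit P0@[46:48]
i=49 'e': node 3→16 (fail-walked)  emit P4@[49:49]
i=50 'd': node 16→1 (fail-walked)
i=51 'c': node 1→2
i=52 'b': node 2→3  emit P0@[50:52]
i=53 'a': node 3→22 (fail-walked)  emit P5@[52:53]
i=54 'b': node 22→25 (fail-walked)  emit P7@[53:54]
i=55 'c': node 25→4 (fail-walked)
i=56 'e': node 4→5  emit P4@[56:56]
i=57 'c': node 5→4 (fail-walked)
i=58 'e': node 4→5  emit P4@[58:58]
i=59 'e': node 5→6  emit P4@[59:59]
i=60 'b': node 6→7
i=61 'a': node 7→8  emit P5@[60:61]
i=62 'b': node 8→9  emit P1@[57:62],P7@[61:62]
i=63 'b': node 9→15 (fail-walked)
i=64 'c': node 15→4 (fail-walked)
i=65 'e': node 4→5  emit P4@[65:65]
i=66 'e': node 5→6  emit P4@[66:66]
i=67 'b': node 6→7
i=68 'a': node 7→8  emit P5@[67:68]

All matches (sorted): [[2,4],[3,4],[6,4],[7,4],[8,4],[10,3],[12,5],[13,7],[18,4],[22,4],[23,4],[26,2],[29,0],[30,5],[31,7],[37,4],[39,4],[40,4],[43,2],[45,7],[48,0],[49,4],[52,0],[53,5],[54,7],[56,4],[58,4],[59,4],[61,5],[62,1],[62,7],[65,4],[66,4],[68,5]]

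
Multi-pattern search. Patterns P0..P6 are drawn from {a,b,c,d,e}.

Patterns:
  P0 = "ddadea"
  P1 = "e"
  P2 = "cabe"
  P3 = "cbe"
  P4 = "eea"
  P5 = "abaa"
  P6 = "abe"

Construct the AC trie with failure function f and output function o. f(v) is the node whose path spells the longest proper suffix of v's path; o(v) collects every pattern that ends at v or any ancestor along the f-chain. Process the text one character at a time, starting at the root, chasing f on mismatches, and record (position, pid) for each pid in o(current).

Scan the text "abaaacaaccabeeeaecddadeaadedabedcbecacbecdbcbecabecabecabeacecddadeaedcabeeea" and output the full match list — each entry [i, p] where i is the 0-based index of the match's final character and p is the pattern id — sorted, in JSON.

Build:
Trie nodes:
  n0 'ε': a→16 c→8 d→1 e→7
  n1 'd': d→2
  n2 'dd': a→3
  n3 'dda': d→4
  n4 'ddad': e→5
  n5 'ddade': a→6
  n6 'ddadea': ·  ←P0
  n7 'e': e→14  ←P1
  n8 'c': a→9 b→12
  n9 'ca': b→10
  n10 'cab': e→11
  n11 'cabe': ·  ←P2
  n12 'cb': e→13
  n13 'cbe': ·  ←P3
  n14 'ee': a→15
  n15 'eea': ·  ←P4
  n16 'a': b→17
  n17 'ab': a→18 e→20
  n18 'aba': a→19
  n19 'abaa': ·  ←P5
  n20 'abe': ·  ←P6

Failure links (BFS by depth):
  fail(1) 'd': from fail(0)=0 chase 'd': 0 ⇒ 0;  out=∅∪out(0)=∅
  fail(7) 'e': from fail(0)=0 chase 'e': 0 ⇒ 0;  out={1}∪out(0)={1}
  fail(8) 'c': from fail(0)=0 chase 'c': 0 ⇒ 0;  out=∅∪out(0)=∅
  fail(16) 'a': from fail(0)=0 chase 'a': 0 ⇒ 0;  out=∅∪out(0)=∅
  fail(2) 'dd': from fail(1)=0 chase 'd': 0 ⇒ 1;  out=∅∪out(1)=∅
  fail(9) 'ca': from fail(8)=0 chase 'a': 0 ⇒ 16;  out=∅∪out(16)=∅
  fail(12) 'cb': from fail(8)=0 chase 'b': 0 ⇒ 0;  out=∅∪out(0)=∅
  fail(14) 'ee': from fail(7)=0 chase 'e': 0 ⇒ 7;  out=∅∪out(7)={1}
  fail(17) 'ab': from fail(16)=0 chase 'b': 0 ⇒ 0;  out=∅∪out(0)=∅
  fail(3) 'dda': from fail(2)=1 chase 'a': 1→0 ⇒ 16;  out=∅∪out(16)=∅
  fail(10) 'cab': from fail(9)=16 chase 'b': 16 ⇒ 17;  out=∅∪out(17)=∅
  fail(13) 'cbe': from fail(12)=0 chase 'e': 0 ⇒ 7;  out={3}∪out(7)={1,3}
  fail(15) 'eea': from fail(14)=7 chase 'a': 7→0 ⇒ 16;  out={4}∪out(16)={4}
  fail(18) 'aba': from fail(17)=0 chase 'a': 0 ⇒ 16;  out=∅∪out(16)=∅
  fail(20) 'abe': from fail(17)=0 chase 'e': 0 ⇒ 7;  out={6}∪out(7)={1,6}
  fail(4) 'ddad': from fail(3)=16 chase 'd': 16→0 ⇒ 1;  out=∅∪out(1)=∅
  fail(11) 'cabe': from fail(10)=17 chase 'e': 17 ⇒ 20;  out={2}∪out(20)={1,2,6}
  fail(19) 'abaa': from fail(18)=16 chase 'a': 16→0 ⇒ 16;  out={5}∪out(16)={5}
  fail(5) 'ddade': from fail(4)=1 chase 'e': 1→0 ⇒ 7;  out=∅∪out(7)={1}
  fail(6) 'ddadea': from fail(5)=7 chase 'a': 7→0 ⇒ 16;  out={0}∪out(16)={0}

Run:
i=0 'a': node 0→16
i=1 'b': node 16→17
i=2 'a': node 17→18
i=3 'a': node 18→19  ** P5@[0:3]
i=4 'a': node 19→16 ·f
i=5 'c': node 16→8 ·f
i=6 'a': node 8→9
i=7 'a': node 9→16 ·f
i=8 'c': node 16→8 ·f
i=9 'c': node 8→8 ·f
i=10 'a': node 8→9
i=11 'b': node 9→10
i=12 'e': node 10→11  ** P1@[12:12],P2@[9:12],P6@[10:12]
i=13 'e': node 11→14 ·f  ** P1@[13:13]
i=14 'e': node 14→14 ·f  ** P1@[14:14]
i=15 'a': node 14→15  ** P4@[13:15]
i=16 'e': node 15→7 ·f  ** P1@[16:16]
i=17 'c': node 7→8 ·f
i=18 'd': node 8→1 ·f
i=19 'd': node 1→2
i=20 'a': node 2→3
i=21 'd': node 3→4
i=22 'e': node 4→5  ** P1@[22:22]
i=23 'a': node 5→6  ** P0@[18:23]
i=24 'a': node 6→16 ·f
i=25 'd': node 16→1 ·f
i=26 'e': node 1→7 ·f  ** P1@[26:26]
i=27 'd': node 7→1 ·f
i=28 'a': node 1→16 ·f
i=29 'b': node 16→17
i=30 'e': node 17→20  ** P1@[30:30],P6@[28:30]
i=31 'd': node 20→1 ·f
i=32 'c': node 1→8 ·f
i=33 'b': node 8→12
i=34 'e': node 12→13  ** P1@[34:34],P3@[32:34]
i=35 'c': node 13→8 ·f
i=36 'a': node 8→9
i=37 'c': node 9→8 ·f
i=38 'b': node 8→12
i=39 'e': node 12→13  ** P1@[39:39],P3@[37:39]
i=40 'c': node 13→8 ·f
i=41 'd': node 8→1 ·f
i=42 'b': node 1→0 ·f
i=43 'c': node 0→8
i=44 'b': node 8→12
i=45 'e': node 12→13  ** P1@[45:45],P3@[43:45]
i=46 'c': node 13→8 ·f
i=47 'a': node 8→9
i=48 'b': node 9→10
i=49 'e': node 10→11  ** P1@[49:49],P2@[46:49],P6@[47:49]
i=50 'c': node 11→8 ·f
i=51 'a': node 8→9
i=52 'b': node 9→10
i=53 'e': node 10→11  ** P1@[53:53],P2@[50:53],P6@[51:53]
i=54 'c': node 11→8 ·f
i=55 'a': node 8→9
i=56 'b': node 9→10
i=57 'e': node 10→11  ** P1@[57:57],P2@[54:57],P6@[55:57]
i=58 'a': node 11→16 ·f
i=59 'c': node 16→8 ·f
i=60 'e': node 8→7 ·f  ** P1@[60:60]
i=61 'c': node 7→8 ·f
i=62 'd': node 8→1 ·f
i=63 'd': node 1→2
i=64 'a': node 2→3
i=65 'd': node 3→4
i=66 'e': node 4→5  ** P1@[66:66]
i=67 'a': node 5→6  ** P0@[62:67]
i=68 'e': node 6→7 ·f  ** P1@[68:68]
i=69 'd': node 7→1 ·f
i=70 'c': node 1→8 ·f
i=71 'a': node 8→9
i=72 'b': node 9→10
i=73 'e': node 10→11  ** P1@[73:73],P2@[70:73],P6@[71:73]
i=74 'e': node 11→14 ·f  ** P1@[74:74]
i=75 'e': node 14→14 ·f  ** P1@[75:75]
i=76 'a': node 14→15  ** P4@[74:76]

Result: [[3,5],[12,1],[12,2],[12,6],[13,1],[14,1],[15,4],[16,1],[22,1],[23,0],[26,1],[30,1],[30,6],[34,1],[34,3],[39,1],[39,3],[45,1],[45,3],[49,1],[49,2],[49,6],[53,1],[53,2],[53,6],[57,1],[57,2],[57,6],[60,1],[66,1],[67,0],[68,1],[73,1],[73,2],[73,6],[74,1],[75,1],[76,4]]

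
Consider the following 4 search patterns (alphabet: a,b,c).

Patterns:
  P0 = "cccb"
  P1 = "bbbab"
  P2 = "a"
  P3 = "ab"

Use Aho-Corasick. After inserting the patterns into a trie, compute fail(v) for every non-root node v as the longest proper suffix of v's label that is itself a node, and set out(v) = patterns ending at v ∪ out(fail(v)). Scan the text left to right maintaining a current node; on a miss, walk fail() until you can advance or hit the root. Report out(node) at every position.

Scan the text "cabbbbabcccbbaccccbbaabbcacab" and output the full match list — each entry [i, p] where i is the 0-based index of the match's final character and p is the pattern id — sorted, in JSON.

Build:
Trie nodes:
  n0 'ε': a→10 b→5 c→1
  n1 'c': c→2
  n2 'cc': c→3
  n3 'ccc': b→4
  n4 'cccb': ·  ←P0
  n5 'b': b→6
  n6 'bb': b→7
  n7 'bbb': a→8
  n8 'bbba': b→9
  n9 'bbbab': ·  ←P1
  n10 'a': b→11  ←P2
  n11 'ab': ·  ←P3

BFS fail/out derivation:
  n1('c'): parent n0 fail=0; on 'c' 0 → fail=0;  out ∅∪∅=∅
  n5('b'): parent n0 fail=0; on 'b' 0 → fail=0;  out ∅∪∅=∅
  n10('a'): parent n0 fail=0; on 'a' 0 → fail=0;  out {2}∪∅={2}
  n2('cc'): parent n1 fail=0; on 'c' 0 → fail=1;  out ∅∪∅=∅
  n6('bb'): parent n5 fail=0; on 'b' 0 → fail=5;  out ∅∪∅=∅
  n11('ab'): parent n10 fail=0; on 'b' 0 → fail=5;  out {3}∪∅={3}
  n3('ccc'): parent n2 fail=1; on 'c' 1 → fail=2;  out ∅∪∅=∅
  n7('bbb'): parent n6 fail=5; on 'b' 5 → fail=6;  out ∅∪∅=∅
  n4('cccb'): parent n3 fail=2; on 'b' 2→1→0 → fail=5;  out {0}∪∅={0}
  n8('bbba'): parent n7 fail=6; on 'a' 6→5→0 → fail=10;  out ∅∪{2}={2}
  n9('bbbab'): parent n8 fail=10; on 'b' 10 → fail=11;  out {1}∪{3}={1,3}

Text stream:
i=0 'c': node 0→1
i=1 'a': node 1→10 (fail-walked)  emit P2@[1:1]
i=2 'b': node 10→11  emit P3@[1:2]
i=3 'b': node 11→6 (fail-walked)
i=4 'b': node 6→7
i=5 'b': node 7→7 (fail-walked)
i=6 'a': node 7→8  emit P2@[6:6]
i=7 'b': node 8→9  emit P1@[3:7],P3@[6:7]
i=8 'c': node 9→1 (fail-walked)
i=9 'c': node 1→2
i=10 'c': node 2→3
i=11 'b': node 3→4  emit P0@[8:11]
i=12 'b': node 4→6 (fail-walked)
i=13 'a': node 6→10 (fail-walked)  emit P2@[13:13]
i=14 'c': node 10→1 (fail-walked)
i=15 'c': node 1→2
i=16 'c': node 2→3
i=17 'c': node 3→3 (fail-walked)
i=18 'b': node 3→4  emit P0@[15:18]
i=19 'b': node 4→6 (fail-walked)
i=20 'a': node 6→10 (fail-walked)  emit P2@[20:20]
i=21 'a': node 10→10 (fail-walked)  emit P2@[21:21]
i=22 'b': node 10→11  emit P3@[21:22]
i=23 'b': node 11→6 (fail-walked)
i=24 'c': node 6→1 (fail-walked)
i=25 'a': node 1→10 (fail-walked)  emit P2@[25:25]
i=26 'c': node 10→1 (fail-walked)
i=27 'a': node 1→10 (fail-walked)  emit P2@[27:27]
i=28 'b': node 10→11  emit P3@[27:28]

Matches: [[1,2],[2,3],[6,2],[7,1],[7,3],[11,0],[13,2],[18,0],[20,2],[21,2],[22,3],[25,2],[27,2],[28,3]]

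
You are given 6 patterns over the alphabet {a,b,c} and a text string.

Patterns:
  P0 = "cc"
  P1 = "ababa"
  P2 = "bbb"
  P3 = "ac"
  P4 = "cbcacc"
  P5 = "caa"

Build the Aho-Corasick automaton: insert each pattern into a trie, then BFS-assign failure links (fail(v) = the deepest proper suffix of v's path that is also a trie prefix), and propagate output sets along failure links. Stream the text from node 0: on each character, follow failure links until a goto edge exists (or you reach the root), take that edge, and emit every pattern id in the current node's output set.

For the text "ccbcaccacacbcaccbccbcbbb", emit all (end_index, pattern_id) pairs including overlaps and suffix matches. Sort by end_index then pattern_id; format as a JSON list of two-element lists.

Build:
Trie nodes:
  n0 'ε': a→3 b→8 c→1
  n1 'c': a→17 b→12 c→2
  n2 'cc': ·  ←P0
  n3 'a': b→4 c→11
  n4 'ab': a→5
  n5 'aba': b→6
  n6 'abab': a→7
  n7 'ababa': ·  ←P1
  n8 'b': b→9
  n9 'bb': b→10
  n10 'bbb': ·  ←P2
  n11 'ac': ·  ←P3
  n12 'cb': c→13
  n13 'cbc': a→14
  n14 'cbca': c→15
  n15 'cbcac': c→16
  n16 'cbcacc': ·  ←P4
  n17 'ca': a→18
  n18 'caa': ·  ←P5

Failure links (BFS by depth):
  fail(1) 'c': from fail(0)=0 chase 'c': 0 ⇒ 0;  out=∅∪out(0)=∅
  fail(3) 'a': from fail(0)=0 chase 'a': 0 ⇒ 0;  out=∅∪out(0)=∅
  fail(8) 'b': from fail(0)=0 chase 'b': 0 ⇒ 0;  out=∅∪out(0)=∅
  fail(2) 'cc': from fail(1)=0 chase 'c': 0 ⇒ 1;  out={0}∪out(1)={0}
  fail(4) 'ab': from fail(3)=0 chase 'b': 0 ⇒ 8;  out=∅∪out(8)=∅
  fail(9) 'bb': from fail(8)=0 chase 'b': 0 ⇒ 8;  out=∅∪out(8)=∅
  fail(11) 'ac': from fail(3)=0 chase 'c': 0 ⇒ 1;  out={3}∪out(1)={3}
  fail(12) 'cb': from fail(1)=0 chase 'b': 0 ⇒ 8;  out=∅∪out(8)=∅
  fail(17) 'ca': from fail(1)=0 chase 'a': 0 ⇒ 3;  out=∅∪out(3)=∅
  fail(5) 'aba': from fail(4)=8 chase 'a': 8→0 ⇒ 3;  out=∅∪out(3)=∅
  fail(10) 'bbb': from fail(9)=8 chase 'b': 8 ⇒ 9;  out={2}∪out(9)={2}
  fail(13) 'cbc': from fail(12)=8 chase 'c': 8→0 ⇒ 1;  out=∅∪out(1)=∅
  fail(18) 'caa': from fail(17)=3 chase 'a': 3→0 ⇒ 3;  out={5}∪out(3)={5}
  fail(6) 'abab': from fail(5)=3 chase 'b': 3 ⇒ 4;  out=∅∪out(4)=∅
  fail(14) 'cbca': from fail(13)=1 chase 'a': 1 ⇒ 17;  out=∅∪out(17)=∅
  fail(7) 'ababa': from fail(6)=4 chase 'a': 4 ⇒ 5;  out={1}∪out(5)={1}
  fail(15) 'cbcac': from fail(14)=17 chase 'c': 17→3 ⇒ 11;  out=∅∪out(11)={3}
  fail(16) 'cbcacc': from fail(15)=11 chase 'c': 11→1 ⇒ 2;  out={4}∪out(2)={0,4}

Run:
i=0 'c': node 0→1
i=1 'c': node 1→2  emit P0@[0:1]
i=2 'b': node 2→12 ·f
i=3 'c': node 12→13
i=4 'a': node 13→14
i=5 'c': node 14→15  emit P3@[4:5]
i=6 'c': node 15→16  emit P0@[5:6],P4@[1:6]
i=7 'a': node 16→17 ·f
i=8 'c': node 17→11 ·f  emit P3@[7:8]
i=9 'a': node 11→17 ·f
i=10 'c': node 17→11 ·f  emit P3@[9:10]
i=11 'b': node 11→12 ·f
i=12 'c': node 12→13
i=13 'a': node 13→14
i=14 'c': node 14→15  emit P3@[13:14]
i=15 'c': node 15→16  emit P0@[14:15],P4@[10:15]
i=16 'b': node 16→12 ·f
i=17 'c': node 12→13
i=18 'c': node 13→2 ·f  emit P0@[17:18]
i=19 'b': node 2→12 ·f
i=20 'c': node 12→13
i=21 'b': node 13→12 ·f
i=22 'b': node 12→9 ·f
i=23 'b': node 9→10  emit P2@[21:23]

Matches: [[1,0],[5,3],[6,0],[6,4],[8,3],[10,3],[14,3],[15,0],[15,4],[18,0],[23,2]]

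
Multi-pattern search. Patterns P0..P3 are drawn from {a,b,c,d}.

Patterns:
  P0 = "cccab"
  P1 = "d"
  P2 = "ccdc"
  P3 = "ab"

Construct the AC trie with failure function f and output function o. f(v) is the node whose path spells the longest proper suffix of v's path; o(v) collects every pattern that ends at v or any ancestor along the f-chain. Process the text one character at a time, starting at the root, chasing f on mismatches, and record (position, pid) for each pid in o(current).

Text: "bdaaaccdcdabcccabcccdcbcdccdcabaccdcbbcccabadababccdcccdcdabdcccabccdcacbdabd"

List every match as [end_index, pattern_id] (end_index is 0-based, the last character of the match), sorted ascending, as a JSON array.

Build:
Trie nodes:
  n0 'ε': a→9 c→1 d→6
  n1 'c': c→2
  n2 'cc': c→3 d→7
  n3 'ccc': a→4
  n4 'ccca': b→5
  n5 'cccab': ·  [P0 ends]
  n6 'd': ·  [P1 ends]
  n7 'ccd': c→8
  n8 'ccdc': ·  [P2 ends]
  n9 'a': b→10
  n10 'ab': ·  [P3 ends]

Failure links (BFS by depth):
  n1('c'): parent n0 fail=0; on 'c' 0 → fail=0;  out ∅∪∅=∅
  n6('d'): parent n0 fail=0; on 'd' 0 → fail=0;  out {1}∪∅={1}
  n9('a'): parent n0 fail=0; on 'a' 0 → fail=0;  out ∅∪∅=∅
  n2('cc'): parent n1 fail=0; on 'c' 0 → fail=1;  out ∅∪∅=∅
  n10('ab'): parent n9 fail=0; on 'b' 0 → fail=0;  out {3}∪∅={3}
  n3('ccc'): parent n2 fail=1; on 'c' 1 → fail=2;  out ∅∪∅=∅
  n7('ccd'): parent n2 fail=1; on 'd' 1→0 → fail=6;  out ∅∪{1}={1}
  n4('ccca'): parent n3 fail=2; on 'a' 2→1→0 → fail=9;  out ∅∪∅=∅
  n8('ccdc'): parent n7 fail=6; on 'c' 6→0 → fail=1;  out {2}∪∅={2}
  n5('cccab'): parent n4 fail=9; on 'b' 9 → fail=10;  out {0}∪{3}={0,3}

Scan:
pos 0 'b': at 0
pos 1 'd': at 6  ** P1@[1:1]
pos 2 'a': at 9 ·f
pos 3 'a': at 9 ·f
pos 4 'a': at 9 ·f
pos 5 'c': at 1 ·f
pos 6 'c': at 2
pos 7 'd': at 7  ** P1@[7:7]
pos 8 'c': at 8  ** P2@[5:8]
pos 9 'd': at 6 ·f  ** P1@[9:9]
pos 10 'a': at 9 ·f
pos 11 'b': at 10  ** P3@[10:11]
pos 12 'c': at 1 ·f
pos 13 'c': at 2
pos 14 'c': at 3
pos 15 'a': at 4
pos 16 'b': at 5  ** P0@[12:16],P3@[15:16]
pos 17 'c': at 1 ·f
pos 18 'c': at 2
pos 19 'c': at 3
pos 20 'd': at 7 ·f  ** P1@[20:20]
pos 21 'c': at 8  ** P2@[18:21]
pos 22 'b': at 0 ·f
pos 23 'c': at 1
pos 24 'd': at 6 ·f  ** P1@[24:24]
pos 25 'c': at 1 ·f
pos 26 'c': at 2
pos 27 'd': at 7  ** P1@[27:27]
pos 28 'c': at 8  ** P2@[25:28]
pos 29 'a': at 9 ·f
pos 30 'b': at 10  ** P3@[29:30]
pos 31 'a': at 9 ·f
pos 32 'c': at 1 ·f
pos 33 'c': at 2
pos 34 'd': at 7  ** P1@[34:34]
pos 35 'c': at 8  ** P2@[32:35]
pos 36 'b': at 0 ·f
pos 37 'b': at 0
pos 38 'c': at 1
pos 39 'c': at 2
pos 40 'c': at 3
pos 41 'a': at 4
pos 42 'b': at 5  ** P0@[38:42],P3@[41:42]
pos 43 'a': at 9 ·f
pos 44 'd': at 6 ·f  ** P1@[44:44]
pos 45 'a': at 9 ·f
pos 46 'b': at 10  ** P3@[45:46]
pos 47 'a': at 9 ·f
pos 48 'b': at 10  ** P3@[47:48]
pos 49 'c': at 1 ·f
pos 50 'c': at 2
pos 51 'd': at 7  ** P1@[51:51]
pos 52 'c': at 8  ** P2@[49:52]
pos 53 'c': at 2 ·f
pos 54 'c': at 3
pos 55 'd': at 7 ·f  ** P1@[55:55]
pos 56 'c': at 8  ** P2@[53:56]
pos 57 'd': at 6 ·f  ** P1@[57:57]
pos 58 'a': at 9 ·f
pos 59 'b': at 10  ** P3@[58:59]
pos 60 'd': at 6 ·f  ** P1@[60:60]
pos 61 'c': at 1 ·f
pos 62 'c': at 2
pos 63 'c': at 3
pos 64 'a': at 4
pos 65 'b': at 5  ** P0@[61:65],P3@[64:65]
pos 66 'c': at 1 ·f
pos 67 'c': at 2
pos 68 'd': at 7  ** P1@[68:68]
pos 69 'c': at 8  ** P2@[66:69]
pos 70 'a': at 9 ·f
pos 71 'c': at 1 ·f
pos 72 'b': at 0 ·f
pos 73 'd': at 6  ** P1@[73:73]
pos 74 'a': at 9 ·f
pos 75 'b': at 10  ** P3@[74:75]
pos 76 'd': at 6 ·f  ** P1@[76:76]

Result: [[1,1],[7,1],[8,2],[9,1],[11,3],[16,0],[16,3],[20,1],[21,2],[24,1],[27,1],[28,2],[30,3],[34,1],[35,2],[42,0],[42,3],[44,1],[46,3],[48,3],[51,1],[52,2],[55,1],[56,2],[57,1],[59,3],[60,1],[65,0],[65,3],[68,1],[69,2],[73,1],[75,3],[76,1]]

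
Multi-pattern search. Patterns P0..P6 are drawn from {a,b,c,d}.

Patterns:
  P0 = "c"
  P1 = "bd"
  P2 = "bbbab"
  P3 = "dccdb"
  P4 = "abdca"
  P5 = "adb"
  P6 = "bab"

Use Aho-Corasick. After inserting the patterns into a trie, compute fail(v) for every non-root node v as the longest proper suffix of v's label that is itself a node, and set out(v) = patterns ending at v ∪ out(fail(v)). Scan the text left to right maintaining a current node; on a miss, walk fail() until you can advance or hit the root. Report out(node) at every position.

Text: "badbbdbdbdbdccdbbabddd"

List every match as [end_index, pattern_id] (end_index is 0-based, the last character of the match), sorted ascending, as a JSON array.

Build automaton:
Trie (insert patterns):
  0='ε' goto a→13 b→2 c→1 d→8
  1='c' goto ·  ←P0
  2='b' goto a→20 b→4 d→3
  3='bd' goto ·  ←P1
  4='bb' goto b→5
  5='bbb' goto a→6
  6='bbba' goto b→7
  7='bbbab' goto ·  ←P2
  8='d' goto c→9
  9='dc' goto c→10
  10='dcc' goto d→11
  11='dccd' goto b→12
  12='dccdb' goto ·  ←P3
  13='a' goto b→14 d→18
  14='ab' goto d→15
  15='abd' goto c→16
  16='abdc' goto a→17
  17='abdca' goto ·  ←P4
  18='ad' goto b→19
  19='adb' goto ·  ←P5
  20='ba' goto b→21
  21='bab' goto ·  ←P6

BFS fail/out derivation:
  fail(1) 'c': from fail(0)=0 chase 'c': 0 ⇒ 0;  out={0}∪out(0)={0}
  fail(2) 'b': from fail(0)=0 chase 'b': 0 ⇒ 0;  out=∅∪out(0)=∅
  fail(8) 'd': from fail(0)=0 chase 'd': 0 ⇒ 0;  out=∅∪out(0)=∅
  fail(13) 'a': from fail(0)=0 chase 'a': 0 ⇒ 0;  out=∅∪out(0)=∅
  fail(3) 'bd': from fail(2)=0 chase 'd': 0 ⇒ 8;  out={1}∪out(8)={1}
  fail(4) 'bb': from fail(2)=0 chase 'b': 0 ⇒ 2;  out=∅∪out(2)=∅
  fail(9) 'dc': from fail(8)=0 chase 'c': 0 ⇒ 1;  out=∅∪out(1)={0}
  fail(14) 'ab': from fail(13)=0 chase 'b': 0 ⇒ 2;  out=∅∪out(2)=∅
  fail(18) 'ad': from fail(13)=0 chase 'd': 0 ⇒ 8;  out=∅∪out(8)=∅
  fail(20) 'ba': from fail(2)=0 chase 'a': 0 ⇒ 13;  out=∅∪out(13)=∅
  fail(5) 'bbb': from fail(4)=2 chase 'b': 2 ⇒ 4;  out=∅∪out(4)=∅
  fail(10) 'dcc': from fail(9)=1 chase 'c': 1→0 ⇒ 1;  out=∅∪out(1)={0}
  fail(15) 'abd': from fail(14)=2 chase 'd': 2 ⇒ 3;  out=∅∪out(3)={1}
  fail(19) 'adb': from fail(18)=8 chase 'b': 8→0 ⇒ 2;  out={5}∪out(2)={5}
  fail(21) 'bab': from fail(20)=13 chase 'b': 13 ⇒ 14;  out={6}∪out(14)={6}
  fail(6) 'bbba': from fail(5)=4 chase 'a': 4→2 ⇒ 20;  out=∅∪out(20)=∅
  fail(11) 'dccd': from fail(10)=1 chase 'd': 1→0 ⇒ 8;  out=∅∪out(8)=∅
  fail(16) 'abdc': from fail(15)=3 chase 'c': 3→8 ⇒ 9;  out=∅∪out(9)={0}
  fail(7) 'bbbab': from fail(6)=20 chase 'b': 20 ⇒ 21;  out={2}∪out(21)={2,6}
  fail(12) 'dccdb': from fail(11)=8 chase 'b': 8→0 ⇒ 2;  out={3}∪out(2)={3}
  fail(17) 'abdca': from fail(16)=9 chase 'a': 9→1→0 ⇒ 13;  out={4}∪out(13)={4}

Text stream:
pos 0 'b': at 2
pos 1 'a': at 20
pos 2 'd': at 18 (fail-walked)
pos 3 'b': at 19  ** P5@[1:3]
pos 4 'b': at 4 (fail-walked)
pos 5 'd': at 3 (fail-walked)  ** P1@[4:5]
pos 6 'b': at 2 (fail-walked)
pos 7 'd': at 3  ** P1@[6:7]
pos 8 'b': at 2 (fail-walked)
pos 9 'd': at 3  ** P1@[8:9]
pos 10 'b': at 2 (fail-walked)
pos 11 'd': at 3  ** P1@[10:11]
pos 12 'c': at 9 (fail-walked)  ** P0@[12:12]
pos 13 'c': at 10  ** P0@[13:13]
pos 14 'd': at 11
pos 15 'b': at 12  ** P3@[11:15]
pos 16 'b': at 4 (fail-walked)
pos 17 'a': at 20 (fail-walked)
pos 18 'b': at 21  ** P6@[16:18]
pos 19 'd': at 15 (fail-walked)  ** P1@[18:19]
pos 20 'd': at 8 (fail-walked)
pos 21 'd': at 8 (fail-walked)

All matches (sorted): [[3,5],[5,1],[7,1],[9,1],[11,1],[12,0],[13,0],[15,3],[18,6],[19,1]]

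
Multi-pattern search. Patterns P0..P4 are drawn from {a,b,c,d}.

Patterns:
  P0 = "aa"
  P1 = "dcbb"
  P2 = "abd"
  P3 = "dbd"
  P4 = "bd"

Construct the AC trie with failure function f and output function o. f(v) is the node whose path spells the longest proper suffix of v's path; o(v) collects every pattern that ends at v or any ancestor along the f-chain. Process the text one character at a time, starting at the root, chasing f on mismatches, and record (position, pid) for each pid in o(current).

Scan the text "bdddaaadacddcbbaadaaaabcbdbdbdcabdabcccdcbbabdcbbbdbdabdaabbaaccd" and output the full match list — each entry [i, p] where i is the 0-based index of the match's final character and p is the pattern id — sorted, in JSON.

Construct AC machine:
Trie nodes:
  0='ε' goto a→1 b→11 d→3
  1='a' goto a→2 b→7
  2='aa' goto ·  ←P0
  3='d' goto b→9 c→4
  4='dc' goto b→5
  5='dcb' goto b→6
  6='dcbb' goto ·  ←P1
  7='ab' goto d→8
  8='abd' goto ·  ←P2
  9='db' goto d→10
  10='dbd' goto ·  ←P3
  11='b' goto d→12
  12='bd' goto ·  ←P4

Failure links (BFS by depth):
  n1('a'): parent n0 fail=0; on 'a' 0 → fail=0;  out ∅∪∅=∅
  n3('d'): parent n0 fail=0; on 'd' 0 → fail=0;  out ∅∪∅=∅
  n11('b'): parent n0 fail=0; on 'b' 0 → fail=0;  out ∅∪∅=∅
  n2('aa'): parent n1 fail=0; on 'a' 0 → fail=1;  out {0}∪∅={0}
  n4('dc'): parent n3 fail=0; on 'c' 0 → fail=0;  out ∅∪∅=∅
  n7('ab'): parent n1 fail=0; on 'b' 0 → fail=11;  out ∅∪∅=∅
  n9('db'): parent n3 fail=0; on 'b' 0 → fail=11;  out ∅∪∅=∅
  n12('bd'): parent n11 fail=0; on 'd' 0 → fail=3;  out {4}∪∅={4}
  n5('dcb'): parent n4 fail=0; on 'b' 0 → fail=11;  out ∅∪∅=∅
  n8('abd'): parent n7 fail=11; on 'd' 11 → fail=12;  out {2}∪{4}={2,4}
  n10('dbd'): parent n9 fail=11; on 'd' 11 → fail=12;  out {3}∪{4}={3,4}
  n6('dcbb'): parent n5 fail=11; on 'b' 11→0 → fail=11;  out {1}∪∅={1}

Text stream:
[0] read 'b'  n0⇒n11
[1] read 'd'  n11⇒n12  emit P4@[0:1]
[2] read 'd'  n12⇒n3 (via fail)
[3] read 'd'  n3⇒n3 (via fail)
[4] read 'a'  n3⇒n1 (via fail)
[5] read 'a'  n1⇒n2  emit P0@[4:5]
[6] read 'a'  n2⇒n2 (via fail)  emit P0@[5:6]
[7] read 'd'  n2⇒n3 (via fail)
[8] read 'a'  n3⇒n1 (via fail)
[9] read 'c'  n1⇒n0 (via fail)
[10] read 'd'  n0⇒n3
[11] read 'd'  n3⇒n3 (via fail)
[12] read 'c'  n3⇒n4
[13] read 'b'  n4⇒n5
[14] read 'b'  n5⇒n6  emit P1@[11:14]
[15] read 'a'  n6⇒n1 (via fail)
[16] read 'a'  n1⇒n2  emit P0@[15:16]
[17] read 'd'  n2⇒n3 (via fail)
[18] read 'a'  n3⇒n1 (via fail)
[19] read 'a'  n1⇒n2  emit P0@[18:19]
[20] read 'a'  n2⇒n2 (via fail)  emit P0@[19:20]
[21] read 'a'  n2⇒n2 (via fail)  emit P0@[20:21]
[22] read 'b'  n2⇒n7 (via fail)
[23] read 'c'  n7⇒n0 (via fail)
[24] read 'b'  n0⇒n11
[25] read 'd'  n11⇒n12  emit P4@[24:25]
[26] read 'b'  n12⇒n9 (via fail)
[27] read 'd'  n9⇒n10  emit P3@[25:27],P4@[26:27]
[28] read 'b'  n10⇒n9 (via fail)
[29] read 'd'  n9⇒n10  emit P3@[27:29],P4@[28:29]
[30] read 'c'  n10⇒n4 (via fail)
[31] read 'a'  n4⇒n1 (via fail)
[32] read 'b'  n1⇒n7
[33] read 'd'  n7⇒n8  emit P2@[31:33],P4@[32:33]
[34] read 'a'  n8⇒n1 (via fail)
[35] read 'b'  n1⇒n7
[36] read 'c'  n7⇒n0 (via fail)
[37] read 'c'  n0⇒n0
[38] read 'c'  n0⇒n0
[39] read 'd'  n0⇒n3
[40] read 'c'  n3⇒n4
[41] read 'b'  n4⇒n5
[42] read 'b'  n5⇒n6  emit P1@[39:42]
[43] read 'a'  n6⇒n1 (via fail)
[44] read 'b'  n1⇒n7
[45] read 'd'  n7⇒n8  emit P2@[43:45],P4@[44:45]
[46] read 'c'  n8⇒n4 (via fail)
[47] read 'b'  n4⇒n5
[48] read 'b'  n5⇒n6  emit P1@[45:48]
[49] read 'b'  n6⇒n11 (via fail)
[50] read 'd'  n11⇒n12  emit P4@[49:50]
[51] read 'b'  n12⇒n9 (via fail)
[52] read 'd'  n9⇒n10  emit P3@[50:52],P4@[51:52]
[53] read 'a'  n10⇒n1 (via fail)
[54] read 'b'  n1⇒n7
[55] read 'd'  n7⇒n8  emit P2@[53:55],P4@[54:55]
[56] read 'a'  n8⇒n1 (via fail)
[57] read 'a'  n1⇒n2  emit P0@[56:57]
[58] read 'b'  n2⇒n7 (via fail)
[59] read 'b'  n7⇒n11 (via fail)
[60] read 'a'  n11⇒n1 (via fail)
[61] read 'a'  n1⇒n2  emit P0@[60:61]
[62] read 'c'  n2⇒n0 (via fail)
[63] read 'c'  n0⇒n0
[64] read 'd'  n0⇒n3

Matches: [[1,4],[5,0],[6,0],[14,1],[16,0],[19,0],[20,0],[21,0],[25,4],[27,3],[27,4],[29,3],[29,4],[33,2],[33,4],[42,1],[45,2],[45,4],[48,1],[50,4],[52,3],[52,4],[55,2],[55,4],[57,0],[61,0]]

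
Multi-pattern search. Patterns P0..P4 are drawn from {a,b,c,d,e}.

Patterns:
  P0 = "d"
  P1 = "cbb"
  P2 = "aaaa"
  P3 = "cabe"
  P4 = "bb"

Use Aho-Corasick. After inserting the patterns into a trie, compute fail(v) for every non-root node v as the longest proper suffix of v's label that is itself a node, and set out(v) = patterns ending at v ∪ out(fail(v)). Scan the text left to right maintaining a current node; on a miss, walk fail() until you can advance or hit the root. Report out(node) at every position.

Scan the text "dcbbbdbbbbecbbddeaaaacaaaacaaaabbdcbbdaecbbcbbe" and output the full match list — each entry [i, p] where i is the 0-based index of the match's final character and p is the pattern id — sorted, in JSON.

Construct AC machine:
Trie nodes:
  n0 'ε': a→5 b→12 c→2 d→1
  n1 'd': ·  ←P0
  n2 'c': a→9 b→3
  n3 'cb': b→4
  n4 'cbb': ·  ←P1
  n5 'a': a→6
  n6 'aa': a→7
  n7 'aaa': a→8
  n8 'aaaa': ·  ←P2
  n9 'ca': b→10
  n10 'cab': e→11
  n11 'cabe': ·  ←P3
  n12 'b': b→13
  n13 'bb': ·  ←P4

Failure links (BFS by depth):
  n1('d'): parent n0 fail=0; on 'd' 0 → fail=0;  out {0}∪∅={0}
  n2('c'): parent n0 fail=0; on 'c' 0 → fail=0;  out ∅∪∅=∅
  n5('a'): parent n0 fail=0; on 'a' 0 → fail=0;  out ∅∪∅=∅
  n12('b'): parent n0 fail=0; on 'b' 0 → fail=0;  out ∅∪∅=∅
  n3('cb'): parent n2 fail=0; on 'b' 0 → fail=12;  out ∅∪∅=∅
  n6('aa'): parent n5 fail=0; on 'a' 0 → fail=5;  out ∅∪∅=∅
  n9('ca'): parent n2 fail=0; on 'a' 0 → fail=5;  out ∅∪∅=∅
  n13('bb'): parent n12 fail=0; on 'b' 0 → fail=12;  out {4}∪∅={4}
  n4('cbb'): parent n3 fail=12; on 'b' 12 → fail=13;  out {1}∪{4}={1,4}
  n7('aaa'): parent n6 fail=5; on 'a' 5 → fail=6;  out ∅∪∅=∅
  n10('cab'): parent n9 fail=5; on 'b' 5→0 → fail=12;  out ∅∪∅=∅
  n8('aaaa'): parent n7 fail=6; on 'a' 6 → fail=7;  out {2}∪∅={2}
  n11('cabe'): parent n10 fail=12; on 'e' 12→0 → fail=0;  out {3}∪∅={3}

Run:
i=0 'd': node 0→1  ** P0@[0:0]
i=1 'c': node 1→2 ·f
i=2 'b': node 2→3
i=3 'b': node 3→4  ** P1@[1:3],P4@[2:3]
i=4 'b': node 4→13 ·f  ** P4@[3:4]
i=5 'd': node 13→1 ·f  ** P0@[5:5]
i=6 'b': node 1→12 ·f
i=7 'b': node 12→13  ** P4@[6:7]
i=8 'b': node 13→13 ·f  ** P4@[7:8]
i=9 'b': node 13→13 ·f  ** P4@[8:9]
i=10 'e': node 13→0 ·f
i=11 'c': node 0→2
i=12 'b': node 2→3
i=13 'b': node 3→4  ** P1@[11:13],P4@[12:13]
i=14 'd': node 4→1 ·f  ** P0@[14:14]
i=15 'd': node 1→1 ·f  ** P0@[15:15]
i=16 'e': node 1→0 ·f
i=17 'a': node 0→5
i=18 'a': node 5→6
i=19 'a': node 6→7
i=20 'a': node 7→8  ** P2@[17:20]
i=21 'c': node 8→2 ·f
i=22 'a': node 2→9
i=23 'a': node 9→6 ·f
i=24 'a': node 6→7
i=25 'a': node 7→8  ** P2@[22:25]
i=26 'c': node 8→2 ·f
i=27 'a': node 2→9
i=28 'a': node 9→6 ·f
i=29 'a': node 6→7
i=30 'a': node 7→8  ** P2@[27:30]
i=31 'b': node 8→12 ·f
i=32 'b': node 12→13  ** P4@[31:32]
i=33 'd': node 13→1 ·f  ** P0@[33:33]
i=34 'c': node 1→2 ·f
i=35 'b': node 2→3
i=36 'b': node 3→4  ** P1@[34:36],P4@[35:36]
i=37 'd': node 4→1 ·f  ** P0@[37:37]
i=38 'a': node 1→5 ·f
i=39 'e': node 5→0 ·f
i=40 'c': node 0→2
i=41 'b': node 2→3
i=42 'b': node 3→4  ** P1@[40:42],P4@[41:42]
i=43 'c': node 4→2 ·f
i=44 'b': node 2→3
i=45 'b': node 3→4  ** P1@[43:45],P4@[44:45]
i=46 'e': node 4→0 ·f

Matches: [[0,0],[3,1],[3,4],[4,4],[5,0],[7,4],[8,4],[9,4],[13,1],[13,4],[14,0],[15,0],[20,2],[25,2],[30,2],[32,4],[33,0],[36,1],[36,4],[37,0],[42,1],[42,4],[45,1],[45,4]]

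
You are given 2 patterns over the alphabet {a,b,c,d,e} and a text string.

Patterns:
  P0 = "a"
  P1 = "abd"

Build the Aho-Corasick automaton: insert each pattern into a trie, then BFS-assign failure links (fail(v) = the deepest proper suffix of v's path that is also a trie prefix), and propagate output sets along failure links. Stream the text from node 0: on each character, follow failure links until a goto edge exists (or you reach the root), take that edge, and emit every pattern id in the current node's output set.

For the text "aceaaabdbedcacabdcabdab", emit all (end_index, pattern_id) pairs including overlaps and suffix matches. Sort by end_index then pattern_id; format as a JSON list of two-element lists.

Build automaton:
Trie (insert patterns):
  0='ε' goto a→1
  1='a' goto b→2  [P0 ends]
  2='ab' goto d→3
  3='abd' goto ·  [P1 ends]

Failure links (BFS by depth):
  fail(1) 'a': from fail(0)=0 chase 'a': 0 ⇒ 0;  out={0}∪out(0)={0}
  fail(2) 'ab': from fail(1)=0 chase 'b': 0 ⇒ 0;  out=∅∪out(0)=∅
  fail(3) 'abd': from fail(2)=0 chase 'd': 0 ⇒ 0;  out={1}∪out(0)={1}

Run:
i=0 'a': node 0→1  ** P0@[0:0]
i=1 'c': node 1→0 (via fail)
i=2 'e': node 0→0
i=3 'a': node 0→1  ** P0@[3:3]
i=4 'a': node 1→1 (via fail)  ** P0@[4:4]
i=5 'a': node 1→1 (via fail)  ** P0@[5:5]
i=6 'b': node 1→2
i=7 'd': node 2→3  ** P1@[5:7]
i=8 'b': node 3→0 (via fail)
i=9 'e': node 0→0
i=10 'd': node 0→0
i=11 'c': node 0→0
i=12 'a': node 0→1  ** P0@[12:12]
i=13 'c': node 1→0 (via fail)
i=14 'a': node 0→1  ** P0@[14:14]
i=15 'b': node 1→2
i=16 'd': node 2→3  ** P1@[14:16]
i=17 'c': node 3→0 (via fail)
i=18 'a': node 0→1  ** P0@[18:18]
i=19 'b': node 1→2
i=20 'd': node 2→3  ** P1@[18:20]
i=21 'a': node 3→1 (via fail)  ** P0@[21:21]
i=22 'b': node 1→2

All matches (sorted): [[0,0],[3,0],[4,0],[5,0],[7,1],[12,0],[14,0],[16,1],[18,0],[20,1],[21,0]]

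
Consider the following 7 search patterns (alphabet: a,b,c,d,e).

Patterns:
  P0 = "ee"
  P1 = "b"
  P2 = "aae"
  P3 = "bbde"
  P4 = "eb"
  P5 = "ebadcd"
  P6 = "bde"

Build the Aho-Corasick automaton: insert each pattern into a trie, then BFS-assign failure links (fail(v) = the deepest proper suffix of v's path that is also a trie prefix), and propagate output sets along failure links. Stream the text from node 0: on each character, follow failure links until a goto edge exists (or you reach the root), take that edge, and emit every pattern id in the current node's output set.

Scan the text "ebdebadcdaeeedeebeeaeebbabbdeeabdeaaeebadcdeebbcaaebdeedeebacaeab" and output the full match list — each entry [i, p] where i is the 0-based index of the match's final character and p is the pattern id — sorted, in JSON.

Build:
Trie (insert patterns):
  0='ε' goto a→4 b→3 e→1
  1='e' goto b→10 e→2
  2='ee' goto ·  [P0 ends]
  3='b' goto b→7 d→15  [P1 ends]
  4='a' goto a→5
  5='aa' goto e→6
  6='aae' goto ·  [P2 ends]
  7='bb' goto d→8
  8='bbd' goto e→9
  9='bbde' goto ·  [P3 ends]
  10='eb' goto a→11  [P4 ends]
  11='eba' goto d→12
  12='ebad' goto c→13
  13='ebadc' goto d→14
  14='ebadcd' goto ·  [P5 ends]
  15='bd' goto e→16
  16='bde' goto ·  [P6 ends]

BFS fail/out derivation:
  fail(1) 'e': from fail(0)=0 chase 'e': 0 ⇒ 0;  out=∅∪out(0)=∅
  fail(3) 'b': from fail(0)=0 chase 'b': 0 ⇒ 0;  out={1}∪out(0)={1}
  fail(4) 'a': from fail(0)=0 chase 'a': 0 ⇒ 0;  out=∅∪out(0)=∅
  fail(2) 'ee': from fail(1)=0 chase 'e': 0 ⇒ 1;  out={0}∪out(1)={0}
  fail(5) 'aa': from fail(4)=0 chase 'a': 0 ⇒ 4;  out=∅∪out(4)=∅
  fail(7) 'bb': from fail(3)=0 chase 'b': 0 ⇒ 3;  out=∅∪out(3)={1}
  fail(10) 'eb': from fail(1)=0 chase 'b': 0 ⇒ 3;  out={4}∪out(3)={1,4}
  fail(15) 'bd': from fail(3)=0 chase 'd': 0 ⇒ 0;  out=∅∪out(0)=∅
  fail(6) 'aae': from fail(5)=4 chase 'e': 4→0 ⇒ 1;  out={2}∪out(1)={2}
  fail(8) 'bbd': from fail(7)=3 chase 'd': 3 ⇒ 15;  out=∅∪out(15)=∅
  fail(11) 'eba': from fail(10)=3 chase 'a': 3→0 ⇒ 4;  out=∅∪out(4)=∅
  fail(16) 'bde': from fail(15)=0 chase 'e': 0 ⇒ 1;  out={6}∪out(1)={6}
  fail(9) 'bbde': from fail(8)=15 chase 'e': 15 ⇒ 16;  out={3}∪out(16)={3,6}
  fail(12) 'ebad': from fail(11)=4 chase 'd': 4→0 ⇒ 0;  out=∅∪out(0)=∅
  fail(13) 'ebadc': from fail(12)=0 chase 'c': 0 ⇒ 0;  out=∅∪out(0)=∅
  fail(14) 'ebadcd': from fail(13)=0 chase 'd': 0 ⇒ 0;  out={5}∪out(0)={5}

Run:
i=0 'e': node 0→1
i=1 'b': node 1→10  emit P1@[1:1],P4@[0:1]
i=2 'd': node 10→15 ·f
i=3 'e': node 15→16  emit P6@[1:3]
i=4 'b': node 16→10 ·f  emit P1@[4:4],P4@[3:4]
i=5 'a': node 10→11
i=6 'd': node 11→12
i=7 'c': node 12→13
i=8 'd': node 13→14  emit P5@[3:8]
i=9 'a': node 14→4 ·f
i=10 'e': node 4→1 ·f
i=11 'e': node 1→2  emit P0@[10:11]
i=12 'e': node 2→2 ·f  emit P0@[11:12]
i=13 'd': node 2→0 ·f
i=14 'e': node 0→1
i=15 'e': node 1→2  emit P0@[14:15]
i=16 'b': node 2→10 ·f  emit P1@[16:16],P4@[15:16]
i=17 'e': node 10→1 ·f
i=18 'e': node 1→2  emit P0@[17:18]
i=19 'a': node 2→4 ·f
i=20 'e': node 4→1 ·f
i=21 'e': node 1→2  emit P0@[20:21]
i=22 'b': node 2→10 ·f  emit P1@[22:22],P4@[21:22]
i=23 'b': node 10→7 ·f  emit P1@[23:23]
i=24 'a': node 7→4 ·f
i=25 'b': node 4→3 ·f  emit P1@[25:25]
i=26 'b': node 3→7  emit P1@[26:26]
i=27 'd': node 7→8
i=28 'e': node 8→9  emit P3@[25:28],P6@[26:28]
i=29 'e': node 9→2 ·f  emit P0@[28:29]
i=30 'a': node 2→4 ·f
i=31 'b': node 4→3 ·f  emit P1@[31:31]
i=32 'd': node 3→15
i=33 'e': node 15→16  emit P6@[31:33]
i=34 'a': node 16→4 ·f
i=35 'a': node 4→5
i=36 'e': node 5→6  emit P2@[34:36]
i=37 'e': node 6→2 ·f  emit P0@[36:37]
i=38 'b': node 2→10 ·f  emit P1@[38:38],P4@[37:38]
i=39 'a': node 10→11
i=40 'd': node 11→12
i=41 'c': node 12→13
i=42 'd': node 13→14  emit P5@[37:42]
i=43 'e': node 14→1 ·f
i=44 'e': node 1→2  emit P0@[43:44]
i=45 'b': node 2→10 ·f  emit P1@[45:45],P4@[44:45]
i=46 'b': node 10→7 ·f  emit P1@[46:46]
i=47 'c': node 7→0 ·f
i=48 'a': node 0→4
i=49 'a': node 4→5
i=50 'e': node 5→6  emit P2@[48:50]
i=51 'b': node 6→10 ·f  emit P1@[51:51],P4@[50:51]
i=52 'd': node 10→15 ·f
i=53 'e': node 15→16  emit P6@[51:53]
i=54 'e': node 16→2 ·f  emit P0@[53:54]
i=55 'd': node 2→0 ·f
i=56 'e': node 0→1
i=57 'e': node 1→2  emit P0@[56:57]
i=58 'b': node 2→10 ·f  emit P1@[58:58],P4@[57:58]
i=59 'a': node 10→11
i=60 'c': node 11→0 ·f
i=61 'a': node 0→4
i=62 'e': node 4→1 ·f
i=63 'a': node 1→4 ·f
i=64 'b': node 4→3 ·f  emit P1@[64:64]

Matches: [[1,1],[1,4],[3,6],[4,1],[4,4],[8,5],[11,0],[12,0],[15,0],[16,1],[16,4],[18,0],[21,0],[22,1],[22,4],[23,1],[25,1],[26,1],[28,3],[28,6],[29,0],[31,1],[33,6],[36,2],[37,0],[38,1],[38,4],[42,5],[44,0],[45,1],[45,4],[46,1],[50,2],[51,1],[51,4],[53,6],[54,0],[57,0],[58,1],[58,4],[64,1]]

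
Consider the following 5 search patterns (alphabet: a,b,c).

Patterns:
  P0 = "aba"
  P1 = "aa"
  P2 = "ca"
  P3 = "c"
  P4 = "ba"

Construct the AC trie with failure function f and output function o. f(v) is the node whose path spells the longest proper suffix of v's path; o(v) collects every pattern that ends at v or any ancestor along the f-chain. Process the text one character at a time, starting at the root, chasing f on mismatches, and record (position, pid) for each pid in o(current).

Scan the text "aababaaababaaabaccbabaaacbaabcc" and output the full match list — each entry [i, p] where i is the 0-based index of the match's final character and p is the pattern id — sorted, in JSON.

Build automaton:
Trie (insert patterns):
  n0 'ε': a→1 b→7 c→5
  n1 'a': a→4 b→2
  n2 'ab': a→3
  n3 'aba': ·  [P0 ends]
  n4 'aa': ·  [P1 ends]
  n5 'c': a→6  [P3 ends]
  n6 'ca': ·  [P2 ends]
  n7 'b': a→8
  n8 'ba': ·  [P4 ends]

Failure links (BFS by depth):
  n1('a'): parent n0 fail=0; on 'a' 0 → fail=0;  out ∅∪∅=∅
  n5('c'): parent n0 fail=0; on 'c' 0 → fail=0;  out {3}∪∅={3}
  n7('b'): parent n0 fail=0; on 'b' 0 → fail=0;  out ∅∪∅=∅
  n2('ab'): parent n1 fail=0; on 'b' 0 → fail=7;  out ∅∪∅=∅
  n4('aa'): parent n1 fail=0; on 'a' 0 → fail=1;  out {1}∪∅={1}
  n6('ca'): parent n5 fail=0; on 'a' 0 → fail=1;  out {2}∪∅={2}
  n8('ba'): parent n7 fail=0; on 'a' 0 → fail=1;  out {4}∪∅={4}
  n3('aba'): parent n2 fail=7; on 'a' 7 → fail=8;  out {0}∪{4}={0,4}

Run:
[0] read 'a'  n0⇒n1
[1] read 'a'  n1⇒n4  emit P1@[0:1]
[2] read 'b'  n4⇒n2 (via fail)
[3] read 'a'  n2⇒n3  emit P0@[1:3],P4@[2:3]
[4] read 'b'  n3⇒n2 (via fail)
[5] read 'a'  n2⇒n3  emit P0@[3:5],P4@[4:5]
[6] read 'a'  n3⇒n4 (via fail)  emit P1@[5:6]
[7] read 'a'  n4⇒n4 (via fail)  emit P1@[6:7]
[8] read 'b'  n4⇒n2 (via fail)
[9] read 'a'  n2⇒n3  emit P0@[7:9],P4@[8:9]
[10] read 'b'  n3⇒n2 (via fail)
[11] read 'a'  n2⇒n3  emit P0@[9:11],P4@[10:11]
[12] read 'a'  n3⇒n4 (via fail)  emit P1@[11:12]
[13] read 'a'  n4⇒n4 (via fail)  emit P1@[12:13]
[14] read 'b'  n4⇒n2 (via fail)
[15] read 'a'  n2⇒n3  emit P0@[13:15],P4@[14:15]
[16] read 'c'  n3⇒n5 (via fail)  emit P3@[16:16]
[17] read 'c'  n5⇒n5 (via fail)  emit P3@[17:17]
[18] read 'b'  n5⇒n7 (via fail)
[19] read 'a'  n7⇒n8  emit P4@[18:19]
[20] read 'b'  n8⇒n2 (via fail)
[21] read 'a'  n2⇒n3  emit P0@[19:21],P4@[20:21]
[22] read 'a'  n3⇒n4 (via fail)  emit P1@[21:22]
[23] read 'a'  n4⇒n4 (via fail)  emit P1@[22:23]
[24] read 'c'  n4⇒n5 (via fail)  emit P3@[24:24]
[25] read 'b'  n5⇒n7 (via fail)
[26] read 'a'  n7⇒n8  emit P4@[25:26]
[27] read 'a'  n8⇒n4 (via fail)  emit P1@[26:27]
[28] read 'b'  n4⇒n2 (via fail)
[29] read 'c'  n2⇒n5 (via fail)  emit P3@[29:29]
[30] read 'c'  n5⇒n5 (via fail)  emit P3@[30:30]

All matches (sorted): [[1,1],[3,0],[3,4],[5,0],[5,4],[6,1],[7,1],[9,0],[9,4],[11,0],[11,4],[12,1],[13,1],[15,0],[15,4],[16,3],[17,3],[19,4],[21,0],[21,4],[22,1],[23,1],[24,3],[26,4],[27,1],[29,3],[30,3]]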